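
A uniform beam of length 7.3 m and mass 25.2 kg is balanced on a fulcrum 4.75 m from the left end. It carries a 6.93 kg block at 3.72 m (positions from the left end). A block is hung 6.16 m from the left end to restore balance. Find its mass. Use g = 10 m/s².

m ≈ 24.7 kg

Taking torques about the fulcrum (at 4.75 m from the left end):
Beam weight: 25.2 × 10 = 252 N down at 3.65 m → arm 1.1 m, τ = 252 × 1.1 = 277.2 N·m counterclockwise.
Block: 6.93 × 10 = 69.3 N down at 3.72 m → arm 1.03 m, τ = 69.3 × 1.03 = 71.38 N·m counterclockwise.
Net moment of known loads = 348.6 N·m counterclockwise.
An unknown mass m at 6.16 m has arm 1.41 m; its moment is m·g·1.41 clockwise.
For rotational equilibrium, m × 10 × 1.41 = 348.6, so m = 348.6 / (10 × 1.41) = 24.7 kg.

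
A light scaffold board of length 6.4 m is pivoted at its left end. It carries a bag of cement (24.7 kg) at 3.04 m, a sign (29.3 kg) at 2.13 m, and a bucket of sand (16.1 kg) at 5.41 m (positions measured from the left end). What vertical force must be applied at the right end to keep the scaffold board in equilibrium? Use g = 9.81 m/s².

F ≈ 344 N

Take moments about the left end.
Bag of cement: 24.7 × 9.81 = 242.3 N down at 3.04 m → arm 3.04 m, τ = 242.3 × 3.04 = 736.6 N·m clockwise.
Sign: 29.3 × 9.81 = 287.4 N down at 2.13 m → arm 2.13 m, τ = 287.4 × 2.13 = 612.2 N·m clockwise.
Bucket of sand: 16.1 × 9.81 = 157.9 N down at 5.41 m → arm 5.41 m, τ = 157.9 × 5.41 = 854.2 N·m clockwise.
Net moment of the loads = 2203 N·m clockwise.
The upward force F acts at the right end, arm 6.4 m, giving F × 6.4 counterclockwise.
Στ = 0 ⇒ F × 6.4 = 2203 ⇒ F = 2203 / 6.4 = 344 N.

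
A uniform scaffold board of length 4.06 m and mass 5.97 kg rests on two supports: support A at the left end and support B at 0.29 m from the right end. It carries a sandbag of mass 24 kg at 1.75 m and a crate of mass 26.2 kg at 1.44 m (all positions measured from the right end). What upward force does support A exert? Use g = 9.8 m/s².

Taking torques about support B:
Beam weight: 5.97 × 9.8 = 58.51 N down at 2.03 m → arm 1.74 m, τ = 58.51 × 1.74 = 101.8 N·m counterclockwise.
Sandbag: 24 × 9.8 = 235.2 N down at 1.75 m → arm 1.46 m, τ = 235.2 × 1.46 = 343.4 N·m counterclockwise.
Crate: 26.2 × 9.8 = 256.8 N down at 1.44 m → arm 1.15 m, τ = 256.8 × 1.15 = 295.3 N·m counterclockwise.
Net load moment about support B = 740.5 N·m counterclockwise.
Reaction R at support A is upward at 4.06 m, arm 3.77 m → moment R × 3.77 clockwise.
For rotational equilibrium, R × 3.77 = 740.5, so R = 196 N.

R_A ≈ 196 N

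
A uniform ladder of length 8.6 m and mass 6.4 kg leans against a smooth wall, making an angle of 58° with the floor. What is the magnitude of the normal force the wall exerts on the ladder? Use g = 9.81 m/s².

N_wall ≈ 19.6 N

About the foot of the ladder:
Ladder weight 6.4×9.81 = 62.78 N acts at 4.3 m along the ladder; its horizontal arm is 4.3·cos58° = 2.279 m → τ = 143.1 N·m clockwise.
Wall normal N acts horizontally at the top; its moment arm is the height L sinθ = 8.6·sin58° = 7.293 m, counterclockwise.
For rotational equilibrium, N × 7.293 = 143.1, so N = 19.6 N.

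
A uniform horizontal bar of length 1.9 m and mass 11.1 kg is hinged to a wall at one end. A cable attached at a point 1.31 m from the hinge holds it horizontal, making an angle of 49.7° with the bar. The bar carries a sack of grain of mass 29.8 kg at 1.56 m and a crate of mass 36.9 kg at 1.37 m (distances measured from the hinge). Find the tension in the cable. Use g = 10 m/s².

Taking torques about the hinge:
Beam weight: 11.1 × 10 = 111 N down at 0.95 m → arm 0.95 m, τ = 111 × 0.95 = 105.4 N·m clockwise.
Sack of grain: 29.8 × 10 = 298 N down at 1.56 m → arm 1.56 m, τ = 298 × 1.56 = 464.9 N·m clockwise.
Crate: 36.9 × 10 = 369 N down at 1.37 m → arm 1.37 m, τ = 369 × 1.37 = 505.5 N·m clockwise.
Total clockwise load moment = 1076 N·m.
The cable tension T acts at 1.31 m; only its component perpendicular to the bar, T sinθ, produces torque. sin 49.7° = 0.7627.
Στ = 0 ⇒ T × 1.31 × 0.7627 = 1076 ⇒ T = 1076 / 0.9991 = 1080 N.

T ≈ 1080 N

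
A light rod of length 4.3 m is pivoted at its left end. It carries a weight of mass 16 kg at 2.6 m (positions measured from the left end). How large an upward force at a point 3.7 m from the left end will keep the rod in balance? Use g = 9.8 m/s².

Take moments about the left end.
Weight: 16 × 9.8 = 156.8 N down at 2.6 m → arm 2.6 m, τ = 156.8 × 2.6 = 407.7 N·m clockwise.
Net moment of the loads = 407.7 N·m clockwise.
The upward force F acts at a point 3.7 m from the left end, arm 3.7 m, giving F × 3.7 counterclockwise.
Setting net torque to zero: F × 3.7 = 407.7 → F = 407.7 / 3.7 = 110 N.

F ≈ 110 N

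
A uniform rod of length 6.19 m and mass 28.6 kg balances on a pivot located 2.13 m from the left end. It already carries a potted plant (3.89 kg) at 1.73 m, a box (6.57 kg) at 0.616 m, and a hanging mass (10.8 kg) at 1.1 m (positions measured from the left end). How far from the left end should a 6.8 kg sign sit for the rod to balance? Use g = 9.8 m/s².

x ≈ 1.4 m from the left end

Take moments about the pivot (at 2.13 m from the left end).
Beam weight: 28.6 × 9.8 = 280.3 N down at 3.095 m → arm 0.965 m, τ = 280.3 × 0.965 = 270.5 N·m clockwise.
Potted plant: 3.89 × 9.8 = 38.12 N down at 1.73 m → arm 0.4 m, τ = 38.12 × 0.4 = 15.25 N·m counterclockwise.
Box: 6.57 × 9.8 = 64.39 N down at 0.616 m → arm 1.514 m, τ = 64.39 × 1.514 = 97.49 N·m counterclockwise.
Hanging mass: 10.8 × 9.8 = 105.8 N down at 1.1 m → arm 1.03 m, τ = 105.8 × 1.03 = 109 N·m counterclockwise.
Net moment of existing loads = 48.76 N·m clockwise.
The sign weighs 6.8 × 9.8 = 66.64 N and must supply an equal counterclockwise moment, so its lever arm about the pivot is 48.76 / 66.64 = 0.732 m.
That puts it at 2.13 − 0.732 = 1.4 m from the left end.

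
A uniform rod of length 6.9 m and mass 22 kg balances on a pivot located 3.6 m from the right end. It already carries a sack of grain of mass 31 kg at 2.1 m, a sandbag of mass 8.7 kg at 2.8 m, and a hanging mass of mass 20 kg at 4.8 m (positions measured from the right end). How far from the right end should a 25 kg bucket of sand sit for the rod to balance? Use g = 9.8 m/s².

Taking torques about the pivot (at 3.6 m from the right end):
Beam weight: 22 × 9.8 = 215.6 N down at 3.45 m → arm 0.15 m, τ = 215.6 × 0.15 = 32.34 N·m clockwise.
Sack of grain: 31 × 9.8 = 303.8 N down at 2.1 m → arm 1.5 m, τ = 303.8 × 1.5 = 455.7 N·m clockwise.
Sandbag: 8.7 × 9.8 = 85.26 N down at 2.8 m → arm 0.8 m, τ = 85.26 × 0.8 = 68.21 N·m clockwise.
Hanging mass: 20 × 9.8 = 196 N down at 4.8 m → arm 1.2 m, τ = 196 × 1.2 = 235.2 N·m counterclockwise.
Net moment of existing loads = 321.1 N·m clockwise.
The bucket of sand weighs 25 × 9.8 = 245 N and must supply an equal counterclockwise moment, so its lever arm about the pivot is 321.1 / 245 = 1.31 m.
That puts it at 3.6 + 1.31 = 4.91 m from the right end.

x ≈ 4.91 m from the right end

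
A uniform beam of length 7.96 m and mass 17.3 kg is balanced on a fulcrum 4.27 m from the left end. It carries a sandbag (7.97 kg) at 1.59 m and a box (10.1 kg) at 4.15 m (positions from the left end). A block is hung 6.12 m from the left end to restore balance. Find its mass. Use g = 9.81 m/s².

m ≈ 14.9 kg

Taking torques about the fulcrum (at 4.27 m from the left end):
Beam weight: 17.3 × 9.81 = 169.7 N down at 3.98 m → arm 0.29 m, τ = 169.7 × 0.29 = 49.21 N·m counterclockwise.
Sandbag: 7.97 × 9.81 = 78.19 N down at 1.59 m → arm 2.68 m, τ = 78.19 × 2.68 = 209.5 N·m counterclockwise.
Box: 10.1 × 9.81 = 99.08 N down at 4.15 m → arm 0.12 m, τ = 99.08 × 0.12 = 11.89 N·m counterclockwise.
Net moment of known loads = 270.6 N·m counterclockwise.
An unknown mass m at 6.12 m has arm 1.85 m; its moment is m·g·1.85 clockwise.
For rotational equilibrium, m × 9.81 × 1.85 = 270.6, so m = 270.6 / (9.81 × 1.85) = 14.9 kg.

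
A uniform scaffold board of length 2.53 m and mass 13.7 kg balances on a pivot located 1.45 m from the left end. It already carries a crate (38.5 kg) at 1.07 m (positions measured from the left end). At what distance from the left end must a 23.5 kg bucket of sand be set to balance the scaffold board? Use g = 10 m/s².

x ≈ 2.18 m from the left end

Taking torques about the pivot (at 1.45 m from the left end):
Beam weight: 13.7 × 10 = 137 N down at 1.265 m → arm 0.185 m, τ = 137 × 0.185 = 25.34 N·m counterclockwise.
Crate: 38.5 × 10 = 385 N down at 1.07 m → arm 0.38 m, τ = 385 × 0.38 = 146.3 N·m counterclockwise.
Net moment of existing loads = 171.6 N·m counterclockwise.
The bucket of sand weighs 23.5 × 10 = 235 N and must supply an equal clockwise moment, so its lever arm about the pivot is 171.6 / 235 = 0.73 m.
That puts it at 1.45 + 0.73 = 2.18 m from the left end.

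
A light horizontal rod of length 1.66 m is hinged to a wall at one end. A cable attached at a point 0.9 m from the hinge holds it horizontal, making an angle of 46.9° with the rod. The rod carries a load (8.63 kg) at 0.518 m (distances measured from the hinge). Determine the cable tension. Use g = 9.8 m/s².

Take moments about the hinge.
Load: 8.63 × 9.8 = 84.57 N down at 0.518 m → arm 0.518 m, τ = 84.57 × 0.518 = 43.81 N·m clockwise.
Total clockwise load moment = 43.81 N·m.
The cable tension T acts at 0.9 m; only its component perpendicular to the rod, T sinθ, produces torque. sin 46.9° = 0.7302.
Στ = 0 ⇒ T × 0.9 × 0.7302 = 43.81 ⇒ T = 43.81 / 0.6572 = 66.7 N.

T ≈ 66.7 N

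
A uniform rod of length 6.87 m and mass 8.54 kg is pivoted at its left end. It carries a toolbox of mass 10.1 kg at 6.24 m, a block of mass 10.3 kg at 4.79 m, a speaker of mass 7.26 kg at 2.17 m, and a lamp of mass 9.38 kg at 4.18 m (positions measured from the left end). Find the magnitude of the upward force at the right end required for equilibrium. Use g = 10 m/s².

About the left end:
Beam weight: 8.54 × 10 = 85.4 N down at 3.435 m → arm 3.435 m, τ = 85.4 × 3.435 = 293.3 N·m clockwise.
Toolbox: 10.1 × 10 = 101 N down at 6.24 m → arm 6.24 m, τ = 101 × 6.24 = 630.2 N·m clockwise.
Block: 10.3 × 10 = 103 N down at 4.79 m → arm 4.79 m, τ = 103 × 4.79 = 493.4 N·m clockwise.
Speaker: 7.26 × 10 = 72.6 N down at 2.17 m → arm 2.17 m, τ = 72.6 × 2.17 = 157.5 N·m clockwise.
Lamp: 9.38 × 10 = 93.8 N down at 4.18 m → arm 4.18 m, τ = 93.8 × 4.18 = 392.1 N·m clockwise.
Net moment of the loads = 1966 N·m clockwise.
The upward force F acts at the right end, arm 6.87 m, giving F × 6.87 counterclockwise.
Στ = 0 ⇒ F × 6.87 = 1966 ⇒ F = 1966 / 6.87 = 286 N.

F ≈ 286 N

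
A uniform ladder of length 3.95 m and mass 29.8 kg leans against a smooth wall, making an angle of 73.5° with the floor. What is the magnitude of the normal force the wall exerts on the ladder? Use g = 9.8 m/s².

About the foot of the ladder:
Ladder weight 29.8×9.8 = 292 N acts at 1.975 m along the ladder; its horizontal arm is 1.975·cos73.5° = 0.5609 m → τ = 163.8 N·m clockwise.
Wall normal N acts horizontally at the top; its moment arm is the height L sinθ = 3.95·sin73.5° = 3.787 m, counterclockwise.
For rotational equilibrium, N × 3.787 = 163.8, so N = 43.3 N.

N_wall ≈ 43.3 N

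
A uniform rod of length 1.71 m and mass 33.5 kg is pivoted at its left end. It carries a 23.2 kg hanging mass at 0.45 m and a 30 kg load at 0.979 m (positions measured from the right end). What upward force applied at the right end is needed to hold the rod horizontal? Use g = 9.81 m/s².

Taking torques about the left end:
Beam weight: 33.5 × 9.81 = 328.6 N down at 0.855 m → arm 0.855 m, τ = 328.6 × 0.855 = 281 N·m clockwise.
Hanging mass: 23.2 × 9.81 = 227.6 N down at 0.45 m → arm 1.26 m, τ = 227.6 × 1.26 = 286.8 N·m clockwise.
Load: 30 × 9.81 = 294.3 N down at 0.979 m → arm 0.731 m, τ = 294.3 × 0.731 = 215.1 N·m clockwise.
Net moment of the loads = 782.9 N·m clockwise.
The upward force F acts at the right end, arm 1.71 m, giving F × 1.71 counterclockwise.
For rotational equilibrium, F × 1.71 = 782.9, so F = 782.9 / 1.71 = 458 N.

F ≈ 458 N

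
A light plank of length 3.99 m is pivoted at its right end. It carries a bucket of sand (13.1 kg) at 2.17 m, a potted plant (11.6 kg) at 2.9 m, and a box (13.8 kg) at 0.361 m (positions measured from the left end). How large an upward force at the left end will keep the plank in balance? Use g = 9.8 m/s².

F ≈ 213 N

Take moments about the right end.
Bucket of sand: 13.1 × 9.8 = 128.4 N down at 2.17 m → arm 1.82 m, τ = 128.4 × 1.82 = 233.7 N·m counterclockwise.
Potted plant: 11.6 × 9.8 = 113.7 N down at 2.9 m → arm 1.09 m, τ = 113.7 × 1.09 = 123.9 N·m counterclockwise.
Box: 13.8 × 9.8 = 135.2 N down at 0.361 m → arm 3.629 m, τ = 135.2 × 3.629 = 490.6 N·m counterclockwise.
Net moment of the loads = 848.2 N·m counterclockwise.
The upward force F acts at the left end, arm 3.99 m, giving F × 3.99 clockwise.
Balancing moments: F × 3.99 = 848.2, giving F = 848.2 / 3.99 = 213 N.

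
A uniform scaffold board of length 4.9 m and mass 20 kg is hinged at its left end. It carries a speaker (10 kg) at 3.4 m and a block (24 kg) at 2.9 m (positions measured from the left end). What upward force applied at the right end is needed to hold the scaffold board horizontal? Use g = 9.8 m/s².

Choose the left end as the axis so the unknown pivot reaction has zero arm there.
Beam weight: 20 × 9.8 = 196 N down at 2.45 m → arm 2.45 m, τ = 196 × 2.45 = 480.2 N·m clockwise.
Speaker: 10 × 9.8 = 98 N down at 3.4 m → arm 3.4 m, τ = 98 × 3.4 = 333.2 N·m clockwise.
Block: 24 × 9.8 = 235.2 N down at 2.9 m → arm 2.9 m, τ = 235.2 × 2.9 = 682.1 N·m clockwise.
Net moment of the loads = 1496 N·m clockwise.
The upward force F acts at the right end, arm 4.9 m, giving F × 4.9 counterclockwise.
Στ = 0 ⇒ F × 4.9 = 1496 ⇒ F = 1496 / 4.9 = 305 N.

F ≈ 305 N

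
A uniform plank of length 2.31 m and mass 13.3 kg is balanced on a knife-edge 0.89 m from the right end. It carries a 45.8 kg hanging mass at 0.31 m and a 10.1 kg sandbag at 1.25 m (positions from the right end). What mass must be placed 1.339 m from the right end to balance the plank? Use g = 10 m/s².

Taking torques about the knife-edge (at 0.89 m from the right end):
Beam weight: 13.3 × 10 = 133 N down at 1.155 m → arm 0.265 m, τ = 133 × 0.265 = 35.25 N·m counterclockwise.
Hanging mass: 45.8 × 10 = 458 N down at 0.31 m → arm 0.58 m, τ = 458 × 0.58 = 265.6 N·m clockwise.
Sandbag: 10.1 × 10 = 101 N down at 1.25 m → arm 0.36 m, τ = 101 × 0.36 = 36.36 N·m counterclockwise.
Net moment of known loads = 194 N·m clockwise.
An unknown mass m at 1.339 m has arm 0.449 m; its moment is m·g·0.449 counterclockwise.
Balancing moments: m × 10 × 0.449 = 194, giving m = 194 / (10 × 0.449) = 43.2 kg.

m ≈ 43.2 kg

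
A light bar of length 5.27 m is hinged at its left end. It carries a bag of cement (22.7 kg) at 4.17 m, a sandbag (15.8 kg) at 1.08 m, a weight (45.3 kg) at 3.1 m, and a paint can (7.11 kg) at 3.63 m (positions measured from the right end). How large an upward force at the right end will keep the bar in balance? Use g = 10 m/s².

Choose the left end as the axis so the unknown pivot reaction has zero arm there.
Bag of cement: 22.7 × 10 = 227 N down at 4.17 m → arm 1.1 m, τ = 227 × 1.1 = 249.7 N·m clockwise.
Sandbag: 15.8 × 10 = 158 N down at 1.08 m → arm 4.19 m, τ = 158 × 4.19 = 662 N·m clockwise.
Weight: 45.3 × 10 = 453 N down at 3.1 m → arm 2.17 m, τ = 453 × 2.17 = 983 N·m clockwise.
Paint can: 7.11 × 10 = 71.1 N down at 3.63 m → arm 1.64 m, τ = 71.1 × 1.64 = 116.6 N·m clockwise.
Net moment of the loads = 2011 N·m clockwise.
The upward force F acts at the right end, arm 5.27 m, giving F × 5.27 counterclockwise.
For rotational equilibrium, F × 5.27 = 2011, so F = 2011 / 5.27 = 382 N.

F ≈ 382 N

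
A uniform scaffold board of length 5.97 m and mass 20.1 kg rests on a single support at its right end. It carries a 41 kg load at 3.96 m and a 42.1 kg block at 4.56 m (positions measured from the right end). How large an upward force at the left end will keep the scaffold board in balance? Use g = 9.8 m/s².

F ≈ 680 N

Take moments about the right end.
Beam weight: 20.1 × 9.8 = 197 N down at 2.985 m → arm 2.985 m, τ = 197 × 2.985 = 588 N·m counterclockwise.
Load: 41 × 9.8 = 401.8 N down at 3.96 m → arm 3.96 m, τ = 401.8 × 3.96 = 1591 N·m counterclockwise.
Block: 42.1 × 9.8 = 412.6 N down at 4.56 m → arm 4.56 m, τ = 412.6 × 4.56 = 1881 N·m counterclockwise.
Net moment of the loads = 4060 N·m counterclockwise.
The upward force F acts at the left end, arm 5.97 m, giving F × 5.97 clockwise.
Στ = 0 ⇒ F × 5.97 = 4060 ⇒ F = 4060 / 5.97 = 680 N.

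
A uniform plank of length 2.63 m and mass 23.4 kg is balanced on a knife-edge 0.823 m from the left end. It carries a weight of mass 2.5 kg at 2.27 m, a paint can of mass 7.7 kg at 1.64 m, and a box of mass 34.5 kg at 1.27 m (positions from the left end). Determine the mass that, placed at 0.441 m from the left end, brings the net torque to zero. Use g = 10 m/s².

Taking torques about the knife-edge (at 0.823 m from the left end):
Beam weight: 23.4 × 10 = 234 N down at 1.315 m → arm 0.492 m, τ = 234 × 0.492 = 115.1 N·m clockwise.
Weight: 2.5 × 10 = 25 N down at 2.27 m → arm 1.447 m, τ = 25 × 1.447 = 36.18 N·m clockwise.
Paint can: 7.7 × 10 = 77 N down at 1.64 m → arm 0.817 m, τ = 77 × 0.817 = 62.91 N·m clockwise.
Box: 34.5 × 10 = 345 N down at 1.27 m → arm 0.447 m, τ = 345 × 0.447 = 154.2 N·m clockwise.
Net moment of known loads = 368.4 N·m clockwise.
An unknown mass m at 0.441 m has arm 0.382 m; its moment is m·g·0.382 counterclockwise.
Στ = 0 ⇒ m × 10 × 0.382 = 368.4 ⇒ m = 368.4 / (10 × 0.382) = 96.4 kg.

m ≈ 96.4 kg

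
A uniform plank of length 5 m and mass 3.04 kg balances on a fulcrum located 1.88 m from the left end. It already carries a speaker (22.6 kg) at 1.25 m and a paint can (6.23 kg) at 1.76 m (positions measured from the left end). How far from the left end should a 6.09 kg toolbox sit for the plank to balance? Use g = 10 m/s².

Choose the fulcrum (at 1.88 m from the left end) as the axis so the support reaction has zero arm there.
Beam weight: 3.04 × 10 = 30.4 N down at 2.5 m → arm 0.62 m, τ = 30.4 × 0.62 = 18.85 N·m clockwise.
Speaker: 22.6 × 10 = 226 N down at 1.25 m → arm 0.63 m, τ = 226 × 0.63 = 142.4 N·m counterclockwise.
Paint can: 6.23 × 10 = 62.3 N down at 1.76 m → arm 0.12 m, τ = 62.3 × 0.12 = 7.476 N·m counterclockwise.
Net moment of existing loads = 131 N·m counterclockwise.
The toolbox weighs 6.09 × 10 = 60.9 N and must supply an equal clockwise moment, so its lever arm about the fulcrum is 131 / 60.9 = 2.15 m.
That puts it at 1.88 + 2.15 = 4.03 m from the left end.

x ≈ 4.03 m from the left end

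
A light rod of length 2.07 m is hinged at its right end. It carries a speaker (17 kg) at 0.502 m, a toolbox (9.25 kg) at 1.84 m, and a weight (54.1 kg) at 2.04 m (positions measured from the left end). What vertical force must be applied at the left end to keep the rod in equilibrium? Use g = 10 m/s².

Sum moments about the right end (the unknown pivot reaction has zero arm there).
Speaker: 17 × 10 = 170 N down at 0.502 m → arm 1.568 m, τ = 170 × 1.568 = 266.6 N·m counterclockwise.
Toolbox: 9.25 × 10 = 92.5 N down at 1.84 m → arm 0.23 m, τ = 92.5 × 0.23 = 21.28 N·m counterclockwise.
Weight: 54.1 × 10 = 541 N down at 2.04 m → arm 0.03 m, τ = 541 × 0.03 = 16.23 N·m counterclockwise.
Net moment of the loads = 304.1 N·m counterclockwise.
The upward force F acts at the left end, arm 2.07 m, giving F × 2.07 clockwise.
Balancing moments: F × 2.07 = 304.1, giving F = 304.1 / 2.07 = 147 N.

F ≈ 147 N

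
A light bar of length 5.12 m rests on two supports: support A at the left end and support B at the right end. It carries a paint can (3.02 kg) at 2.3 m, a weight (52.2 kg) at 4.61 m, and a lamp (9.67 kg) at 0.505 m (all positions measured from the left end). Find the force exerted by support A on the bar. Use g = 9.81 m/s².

R_A ≈ 153 N

Sum moments about support B (its reaction then has zero moment arm).
Paint can: 3.02 × 9.81 = 29.63 N down at 2.3 m → arm 2.82 m, τ = 29.63 × 2.82 = 83.56 N·m counterclockwise.
Weight: 52.2 × 9.81 = 512.1 N down at 4.61 m → arm 0.51 m, τ = 512.1 × 0.51 = 261.2 N·m counterclockwise.
Lamp: 9.67 × 9.81 = 94.86 N down at 0.505 m → arm 4.615 m, τ = 94.86 × 4.615 = 437.8 N·m counterclockwise.
Net load moment about support B = 782.6 N·m counterclockwise.
Reaction R at support A is upward at 0 m, arm 5.12 m → moment R × 5.12 clockwise.
Στ = 0 ⇒ R × 5.12 = 782.6 ⇒ R = 153 N.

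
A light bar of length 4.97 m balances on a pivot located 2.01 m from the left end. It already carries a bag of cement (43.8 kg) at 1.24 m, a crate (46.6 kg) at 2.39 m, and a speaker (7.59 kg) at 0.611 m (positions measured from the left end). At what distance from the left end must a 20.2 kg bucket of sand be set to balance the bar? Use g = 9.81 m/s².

x ≈ 3.33 m from the left end

Choose the pivot (at 2.01 m from the left end) as the axis so the support reaction has zero arm there.
Bag of cement: 43.8 × 9.81 = 429.7 N down at 1.24 m → arm 0.77 m, τ = 429.7 × 0.77 = 330.9 N·m counterclockwise.
Crate: 46.6 × 9.81 = 457.1 N down at 2.39 m → arm 0.38 m, τ = 457.1 × 0.38 = 173.7 N·m clockwise.
Speaker: 7.59 × 9.81 = 74.46 N down at 0.611 m → arm 1.399 m, τ = 74.46 × 1.399 = 104.2 N·m counterclockwise.
Net moment of existing loads = 261.4 N·m counterclockwise.
The bucket of sand weighs 20.2 × 9.81 = 198.2 N and must supply an equal clockwise moment, so its lever arm about the pivot is 261.4 / 198.2 = 1.32 m.
That puts it at 2.01 + 1.32 = 3.33 m from the left end.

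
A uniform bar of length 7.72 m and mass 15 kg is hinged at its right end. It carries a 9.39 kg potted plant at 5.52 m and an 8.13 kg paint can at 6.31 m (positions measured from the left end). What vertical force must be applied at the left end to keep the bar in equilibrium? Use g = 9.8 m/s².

Taking torques about the right end:
Beam weight: 15 × 9.8 = 147 N down at 3.86 m → arm 3.86 m, τ = 147 × 3.86 = 567.4 N·m counterclockwise.
Potted plant: 9.39 × 9.8 = 92.02 N down at 5.52 m → arm 2.2 m, τ = 92.02 × 2.2 = 202.4 N·m counterclockwise.
Paint can: 8.13 × 9.8 = 79.67 N down at 6.31 m → arm 1.41 m, τ = 79.67 × 1.41 = 112.3 N·m counterclockwise.
Net moment of the loads = 882.1 N·m counterclockwise.
The upward force F acts at the left end, arm 7.72 m, giving F × 7.72 clockwise.
For rotational equilibrium, F × 7.72 = 882.1, so F = 882.1 / 7.72 = 114 N.

F ≈ 114 N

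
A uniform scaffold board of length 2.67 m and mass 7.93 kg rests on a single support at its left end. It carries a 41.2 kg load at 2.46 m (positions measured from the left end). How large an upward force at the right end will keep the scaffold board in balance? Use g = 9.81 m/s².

Choose the left end as the axis so the unknown pivot reaction has zero arm there.
Beam weight: 7.93 × 9.81 = 77.79 N down at 1.335 m → arm 1.335 m, τ = 77.79 × 1.335 = 103.8 N·m clockwise.
Load: 41.2 × 9.81 = 404.2 N down at 2.46 m → arm 2.46 m, τ = 404.2 × 2.46 = 994.3 N·m clockwise.
Net moment of the loads = 1098 N·m clockwise.
The upward force F acts at the right end, arm 2.67 m, giving F × 2.67 counterclockwise.
Setting net torque to zero: F × 2.67 = 1098 → F = 1098 / 2.67 = 411 N.

F ≈ 411 N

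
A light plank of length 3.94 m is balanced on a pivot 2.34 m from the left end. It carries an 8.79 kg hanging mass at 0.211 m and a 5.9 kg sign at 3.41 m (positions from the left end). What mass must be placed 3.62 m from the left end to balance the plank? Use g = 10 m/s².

m ≈ 9.69 kg

Choose the pivot (at 2.34 m from the left end) as the axis so the support reaction has zero arm there.
Hanging mass: 8.79 × 10 = 87.9 N down at 0.211 m → arm 2.129 m, τ = 87.9 × 2.129 = 187.1 N·m counterclockwise.
Sign: 5.9 × 10 = 59 N down at 3.41 m → arm 1.07 m, τ = 59 × 1.07 = 63.13 N·m clockwise.
Net moment of known loads = 124 N·m counterclockwise.
An unknown mass m at 3.62 m has arm 1.28 m; its moment is m·g·1.28 clockwise.
For rotational equilibrium, m × 10 × 1.28 = 124, so m = 124 / (10 × 1.28) = 9.69 kg.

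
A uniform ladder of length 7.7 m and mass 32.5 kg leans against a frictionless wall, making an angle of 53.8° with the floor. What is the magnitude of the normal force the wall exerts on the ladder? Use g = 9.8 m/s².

About the foot of the ladder:
Ladder weight 32.5×9.8 = 318.5 N acts at 3.85 m along the ladder; its horizontal arm is 3.85·cos53.8° = 2.274 m → τ = 724.3 N·m clockwise.
Wall normal N acts horizontally at the top; its moment arm is the height L sinθ = 7.7·sin53.8° = 6.214 m, counterclockwise.
Στ = 0 ⇒ N × 6.214 = 724.3 ⇒ N = 117 N.

N_wall ≈ 117 N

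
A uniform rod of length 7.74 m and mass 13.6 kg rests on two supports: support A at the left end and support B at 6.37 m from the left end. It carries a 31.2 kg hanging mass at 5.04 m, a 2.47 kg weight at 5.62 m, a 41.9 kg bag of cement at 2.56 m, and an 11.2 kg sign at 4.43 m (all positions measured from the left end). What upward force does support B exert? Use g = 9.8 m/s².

R_B ≈ 586 N

Take moments about support A.
Beam weight: 13.6 × 9.8 = 133.3 N down at 3.87 m → arm 3.87 m, τ = 133.3 × 3.87 = 515.9 N·m clockwise.
Hanging mass: 31.2 × 9.8 = 305.8 N down at 5.04 m → arm 5.04 m, τ = 305.8 × 5.04 = 1541 N·m clockwise.
Weight: 2.47 × 9.8 = 24.21 N down at 5.62 m → arm 5.62 m, τ = 24.21 × 5.62 = 136.1 N·m clockwise.
Bag of cement: 41.9 × 9.8 = 410.6 N down at 2.56 m → arm 2.56 m, τ = 410.6 × 2.56 = 1051 N·m clockwise.
Sign: 11.2 × 9.8 = 109.8 N down at 4.43 m → arm 4.43 m, τ = 109.8 × 4.43 = 486.4 N·m clockwise.
Net load moment about support A = 3730 N·m clockwise.
Reaction R at support B is upward at 6.37 m, arm 6.37 m → moment R × 6.37 counterclockwise.
Στ = 0 ⇒ R × 6.37 = 3730 ⇒ R = 586 N.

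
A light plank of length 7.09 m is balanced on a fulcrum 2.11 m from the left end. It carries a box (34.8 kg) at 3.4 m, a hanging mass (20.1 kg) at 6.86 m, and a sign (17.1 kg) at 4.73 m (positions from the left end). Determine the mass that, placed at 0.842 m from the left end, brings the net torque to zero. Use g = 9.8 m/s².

m ≈ 146 kg

About the fulcrum (at 2.11 m from the left end):
Box: 34.8 × 9.8 = 341 N down at 3.4 m → arm 1.29 m, τ = 341 × 1.29 = 439.9 N·m clockwise.
Hanging mass: 20.1 × 9.8 = 197 N down at 6.86 m → arm 4.75 m, τ = 197 × 4.75 = 935.8 N·m clockwise.
Sign: 17.1 × 9.8 = 167.6 N down at 4.73 m → arm 2.62 m, τ = 167.6 × 2.62 = 439.1 N·m clockwise.
Net moment of known loads = 1815 N·m clockwise.
An unknown mass m at 0.842 m has arm 1.268 m; its moment is m·g·1.268 counterclockwise.
Balancing moments: m × 9.8 × 1.268 = 1815, giving m = 1815 / (9.8 × 1.268) = 146 kg.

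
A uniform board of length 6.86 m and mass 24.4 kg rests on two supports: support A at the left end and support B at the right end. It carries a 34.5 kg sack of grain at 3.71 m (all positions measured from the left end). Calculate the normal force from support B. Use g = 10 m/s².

Choose support A as the axis so its reaction then has zero moment arm.
Beam weight: 24.4 × 10 = 244 N down at 3.43 m → arm 3.43 m, τ = 244 × 3.43 = 836.9 N·m clockwise.
Sack of grain: 34.5 × 10 = 345 N down at 3.71 m → arm 3.71 m, τ = 345 × 3.71 = 1280 N·m clockwise.
Net load moment about support A = 2117 N·m clockwise.
Reaction R at support B is upward at 6.86 m, arm 6.86 m → moment R × 6.86 counterclockwise.
Setting net torque to zero: R × 6.86 = 2117 → R = 309 N.

R_B ≈ 309 N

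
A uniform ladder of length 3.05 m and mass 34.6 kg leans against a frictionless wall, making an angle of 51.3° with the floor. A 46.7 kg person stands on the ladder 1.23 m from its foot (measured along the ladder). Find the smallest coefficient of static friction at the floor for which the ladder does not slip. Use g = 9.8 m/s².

μ_min ≈ 0.356

Choose the foot of the ladder as the axis so the floor normal and friction both act there and drop out.
Ladder weight 34.6×9.8 = 339.1 N acts at 1.525 m along the ladder; its horizontal arm is 1.525·cos51.3° = 0.9535 m → τ = 323.3 N·m clockwise.
Person: 46.7×9.8 = 457.7 N at 1.23 m → arm 0.769 m → τ = 352 N·m clockwise.
Wall normal N acts horizontally at the top; its moment arm is the height L sinθ = 3.05·sin51.3° = 2.38 m, counterclockwise.
Setting net torque to zero: N × 2.38 = 675.3 → N = 283.7 N.
ΣFx = 0 ⇒ f = N_wall = 283.7 N. ΣFy = 0 ⇒ N_floor = 796.8 N.
μ_min = f / N_floor = 283.7 / 796.8 = 0.356.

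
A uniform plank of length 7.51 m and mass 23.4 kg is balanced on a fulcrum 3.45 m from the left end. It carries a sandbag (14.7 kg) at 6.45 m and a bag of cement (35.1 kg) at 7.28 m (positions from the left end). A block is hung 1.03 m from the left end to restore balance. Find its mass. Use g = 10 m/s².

Sum moments about the fulcrum (at 3.45 m from the left end) (the support reaction has zero arm there).
Beam weight: 23.4 × 10 = 234 N down at 3.755 m → arm 0.305 m, τ = 234 × 0.305 = 71.37 N·m clockwise.
Sandbag: 14.7 × 10 = 147 N down at 6.45 m → arm 3 m, τ = 147 × 3 = 441 N·m clockwise.
Bag of cement: 35.1 × 10 = 351 N down at 7.28 m → arm 3.83 m, τ = 351 × 3.83 = 1344 N·m clockwise.
Net moment of known loads = 1856 N·m clockwise.
An unknown mass m at 1.03 m has arm 2.42 m; its moment is m·g·2.42 counterclockwise.
Setting net torque to zero: m × 10 × 2.42 = 1856 → m = 1856 / (10 × 2.42) = 76.7 kg.

m ≈ 76.7 kg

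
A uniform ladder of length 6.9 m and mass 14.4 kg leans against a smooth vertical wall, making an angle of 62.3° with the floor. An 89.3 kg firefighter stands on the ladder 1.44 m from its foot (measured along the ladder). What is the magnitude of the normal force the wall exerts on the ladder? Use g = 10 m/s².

Sum moments about the foot of the ladder (the floor normal and friction both act there and drop out).
Ladder weight 14.4×10 = 144 N acts at 3.45 m along the ladder; its horizontal arm is 3.45·cos62.3° = 1.604 m → τ = 231 N·m clockwise.
Firefighter: 89.3×10 = 893 N at 1.44 m → arm 0.6694 m → τ = 597.8 N·m clockwise.
Wall normal N acts horizontally at the top; its moment arm is the height L sinθ = 6.9·sin62.3° = 6.109 m, counterclockwise.
For rotational equilibrium, N × 6.109 = 828.8, so N = 136 N.

N_wall ≈ 136 N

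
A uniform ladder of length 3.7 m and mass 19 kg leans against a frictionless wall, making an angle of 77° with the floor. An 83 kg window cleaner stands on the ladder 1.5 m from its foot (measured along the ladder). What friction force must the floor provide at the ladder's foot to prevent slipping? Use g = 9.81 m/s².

Take moments about the foot of the ladder.
Ladder weight 19×9.81 = 186.4 N acts at 1.85 m along the ladder; its horizontal arm is 1.85·cos77° = 0.4162 m → τ = 77.58 N·m clockwise.
Window cleaner: 83×9.81 = 814.2 N at 1.5 m → arm 0.3374 m → τ = 274.7 N·m clockwise.
Wall normal N acts horizontally at the top; its moment arm is the height L sinθ = 3.7·sin77° = 3.605 m, counterclockwise.
For rotational equilibrium, N × 3.605 = 352.3, so N = 97.7 N.
ΣFx = 0: friction at the foot balances the wall's push, so f = N_wall = 97.7 N.

f ≈ 97.7 N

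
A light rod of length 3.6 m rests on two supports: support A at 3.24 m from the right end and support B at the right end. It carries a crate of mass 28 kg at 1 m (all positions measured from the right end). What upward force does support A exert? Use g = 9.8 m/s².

Sum moments about support B (its reaction then has zero moment arm).
Crate: 28 × 9.8 = 274.4 N down at 1 m → arm 1 m, τ = 274.4 × 1 = 274.4 N·m counterclockwise.
Net load moment about support B = 274.4 N·m counterclockwise.
Reaction R at support A is upward at 3.24 m, arm 3.24 m → moment R × 3.24 clockwise.
Στ = 0 ⇒ R × 3.24 = 274.4 ⇒ R = 84.7 N.

R_A ≈ 84.7 N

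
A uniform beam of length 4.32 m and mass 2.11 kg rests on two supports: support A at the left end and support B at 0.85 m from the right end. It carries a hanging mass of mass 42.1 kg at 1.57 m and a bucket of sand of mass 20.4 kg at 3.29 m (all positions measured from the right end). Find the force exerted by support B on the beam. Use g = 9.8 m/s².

Take moments about support A.
Beam weight: 2.11 × 9.8 = 20.68 N down at 2.16 m → arm 2.16 m, τ = 20.68 × 2.16 = 44.67 N·m clockwise.
Hanging mass: 42.1 × 9.8 = 412.6 N down at 1.57 m → arm 2.75 m, τ = 412.6 × 2.75 = 1135 N·m clockwise.
Bucket of sand: 20.4 × 9.8 = 199.9 N down at 3.29 m → arm 1.03 m, τ = 199.9 × 1.03 = 205.9 N·m clockwise.
Net load moment about support A = 1386 N·m clockwise.
Reaction R at support B is upward at 0.85 m, arm 3.47 m → moment R × 3.47 counterclockwise.
Balancing moments: R × 3.47 = 1386, giving R = 399 N.

R_B ≈ 399 N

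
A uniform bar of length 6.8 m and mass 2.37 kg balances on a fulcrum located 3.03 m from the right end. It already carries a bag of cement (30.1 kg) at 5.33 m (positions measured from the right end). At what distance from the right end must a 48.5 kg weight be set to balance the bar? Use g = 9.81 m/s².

About the fulcrum (at 3.03 m from the right end):
Beam weight: 2.37 × 9.81 = 23.25 N down at 3.4 m → arm 0.37 m, τ = 23.25 × 0.37 = 8.602 N·m counterclockwise.
Bag of cement: 30.1 × 9.81 = 295.3 N down at 5.33 m → arm 2.3 m, τ = 295.3 × 2.3 = 679.2 N·m counterclockwise.
Net moment of existing loads = 687.8 N·m counterclockwise.
The weight weighs 48.5 × 9.81 = 475.8 N and must supply an equal clockwise moment, so its lever arm about the fulcrum is 687.8 / 475.8 = 1.45 m.
That puts it at 3.03 − 1.45 = 1.58 m from the right end.

x ≈ 1.58 m from the right end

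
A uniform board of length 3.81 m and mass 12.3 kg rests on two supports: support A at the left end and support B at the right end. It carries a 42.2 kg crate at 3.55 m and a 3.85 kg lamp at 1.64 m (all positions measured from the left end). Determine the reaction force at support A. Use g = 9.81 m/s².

Sum moments about support B (its reaction then has zero moment arm).
Beam weight: 12.3 × 9.81 = 120.7 N down at 1.905 m → arm 1.905 m, τ = 120.7 × 1.905 = 229.9 N·m counterclockwise.
Crate: 42.2 × 9.81 = 414 N down at 3.55 m → arm 0.26 m, τ = 414 × 0.26 = 107.6 N·m counterclockwise.
Lamp: 3.85 × 9.81 = 37.77 N down at 1.64 m → arm 2.17 m, τ = 37.77 × 2.17 = 81.96 N·m counterclockwise.
Net load moment about support B = 419.5 N·m counterclockwise.
Reaction R at support A is upward at 0 m, arm 3.81 m → moment R × 3.81 clockwise.
Setting net torque to zero: R × 3.81 = 419.5 → R = 110 N.

R_A ≈ 110 N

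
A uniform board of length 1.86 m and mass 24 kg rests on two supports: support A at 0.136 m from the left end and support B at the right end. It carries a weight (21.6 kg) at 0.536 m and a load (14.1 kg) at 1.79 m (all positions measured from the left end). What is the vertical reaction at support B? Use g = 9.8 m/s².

Take moments about support A.
Beam weight: 24 × 9.8 = 235.2 N down at 0.93 m → arm 0.794 m, τ = 235.2 × 0.794 = 186.7 N·m clockwise.
Weight: 21.6 × 9.8 = 211.7 N down at 0.536 m → arm 0.4 m, τ = 211.7 × 0.4 = 84.68 N·m clockwise.
Load: 14.1 × 9.8 = 138.2 N down at 1.79 m → arm 1.654 m, τ = 138.2 × 1.654 = 228.6 N·m clockwise.
Net load moment about support A = 500 N·m clockwise.
Reaction R at support B is upward at 1.86 m, arm 1.724 m → moment R × 1.724 counterclockwise.
Στ = 0 ⇒ R × 1.724 = 500 ⇒ R = 290 N.

R_B ≈ 290 N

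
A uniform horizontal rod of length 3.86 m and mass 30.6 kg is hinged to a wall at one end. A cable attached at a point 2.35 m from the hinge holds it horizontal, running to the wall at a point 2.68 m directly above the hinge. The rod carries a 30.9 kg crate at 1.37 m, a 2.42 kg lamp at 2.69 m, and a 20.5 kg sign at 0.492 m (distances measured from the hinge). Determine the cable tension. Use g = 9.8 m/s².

T ≈ 654 N

Sum moments about the hinge (the unknown hinge reaction has zero arm there).
Beam weight: 30.6 × 9.8 = 299.9 N down at 1.93 m → arm 1.93 m, τ = 299.9 × 1.93 = 578.8 N·m clockwise.
Crate: 30.9 × 9.8 = 302.8 N down at 1.37 m → arm 1.37 m, τ = 302.8 × 1.37 = 414.8 N·m clockwise.
Lamp: 2.42 × 9.8 = 23.72 N down at 2.69 m → arm 2.69 m, τ = 23.72 × 2.69 = 63.81 N·m clockwise.
Sign: 20.5 × 9.8 = 200.9 N down at 0.492 m → arm 0.492 m, τ = 200.9 × 0.492 = 98.84 N·m clockwise.
Total clockwise load moment = 1156 N·m.
The cable tension T acts at 2.35 m; only its component perpendicular to the rod, T sinθ, produces torque. sinθ = h/√(h²+d²) = 2.68/√(2.68²+2.35²) = 0.7519.
For rotational equilibrium, T × 2.35 × 0.7519 = 1156, so T = 1156 / 1.767 = 654 N.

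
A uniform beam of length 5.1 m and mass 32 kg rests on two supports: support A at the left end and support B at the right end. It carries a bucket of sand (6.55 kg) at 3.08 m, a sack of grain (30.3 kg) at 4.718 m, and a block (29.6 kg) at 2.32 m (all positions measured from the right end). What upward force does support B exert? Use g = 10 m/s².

Sum moments about support A (its reaction then has zero moment arm).
Beam weight: 32 × 10 = 320 N down at 2.55 m → arm 2.55 m, τ = 320 × 2.55 = 816 N·m clockwise.
Bucket of sand: 6.55 × 10 = 65.5 N down at 3.08 m → arm 2.02 m, τ = 65.5 × 2.02 = 132.3 N·m clockwise.
Sack of grain: 30.3 × 10 = 303 N down at 4.718 m → arm 0.382 m, τ = 303 × 0.382 = 115.7 N·m clockwise.
Block: 29.6 × 10 = 296 N down at 2.32 m → arm 2.78 m, τ = 296 × 2.78 = 822.9 N·m clockwise.
Net load moment about support A = 1887 N·m clockwise.
Reaction R at support B is upward at 0 m, arm 5.1 m → moment R × 5.1 counterclockwise.
For rotational equilibrium, R × 5.1 = 1887, so R = 370 N.

R_B ≈ 370 N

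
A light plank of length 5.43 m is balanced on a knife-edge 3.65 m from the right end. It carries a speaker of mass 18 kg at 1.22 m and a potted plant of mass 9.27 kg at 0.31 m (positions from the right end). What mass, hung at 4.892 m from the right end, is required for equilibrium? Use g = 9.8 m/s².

m ≈ 60.1 kg

Take moments about the knife-edge (at 3.65 m from the right end).
Speaker: 18 × 9.8 = 176.4 N down at 1.22 m → arm 2.43 m, τ = 176.4 × 2.43 = 428.7 N·m clockwise.
Potted plant: 9.27 × 9.8 = 90.85 N down at 0.31 m → arm 3.34 m, τ = 90.85 × 3.34 = 303.4 N·m clockwise.
Net moment of known loads = 732.1 N·m clockwise.
An unknown mass m at 4.892 m has arm 1.242 m; its moment is m·g·1.242 counterclockwise.
Στ = 0 ⇒ m × 9.8 × 1.242 = 732.1 ⇒ m = 732.1 / (9.8 × 1.242) = 60.1 kg.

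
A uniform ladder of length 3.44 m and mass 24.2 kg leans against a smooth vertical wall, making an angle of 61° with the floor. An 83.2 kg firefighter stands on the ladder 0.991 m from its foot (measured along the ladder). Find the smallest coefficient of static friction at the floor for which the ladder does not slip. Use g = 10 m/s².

Take moments about the foot of the ladder.
Ladder weight 24.2×10 = 242 N acts at 1.72 m along the ladder; its horizontal arm is 1.72·cos61° = 0.8339 m → τ = 201.8 N·m clockwise.
Firefighter: 83.2×10 = 832 N at 0.991 m → arm 0.4804 m → τ = 399.7 N·m clockwise.
Wall normal N acts horizontally at the top; its moment arm is the height L sinθ = 3.44·sin61° = 3.009 m, counterclockwise.
For rotational equilibrium, N × 3.009 = 601.5, so N = 199.9 N.
ΣFx = 0 ⇒ f = N_wall = 199.9 N. ΣFy = 0 ⇒ N_floor = 1074 N.
μ_min = f / N_floor = 199.9 / 1074 = 0.186.

μ_min ≈ 0.186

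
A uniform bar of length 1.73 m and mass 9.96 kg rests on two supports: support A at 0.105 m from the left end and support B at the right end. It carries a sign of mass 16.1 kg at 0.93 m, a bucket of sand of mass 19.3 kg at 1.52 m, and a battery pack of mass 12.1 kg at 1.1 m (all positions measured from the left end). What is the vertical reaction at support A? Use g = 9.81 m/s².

About support B:
Beam weight: 9.96 × 9.81 = 97.71 N down at 0.865 m → arm 0.865 m, τ = 97.71 × 0.865 = 84.52 N·m counterclockwise.
Sign: 16.1 × 9.81 = 157.9 N down at 0.93 m → arm 0.8 m, τ = 157.9 × 0.8 = 126.3 N·m counterclockwise.
Bucket of sand: 19.3 × 9.81 = 189.3 N down at 1.52 m → arm 0.21 m, τ = 189.3 × 0.21 = 39.75 N·m counterclockwise.
Battery pack: 12.1 × 9.81 = 118.7 N down at 1.1 m → arm 0.63 m, τ = 118.7 × 0.63 = 74.78 N·m counterclockwise.
Net load moment about support B = 325.4 N·m counterclockwise.
Reaction R at support A is upward at 0.105 m, arm 1.625 m → moment R × 1.625 clockwise.
Balancing moments: R × 1.625 = 325.4, giving R = 200 N.

R_A ≈ 200 N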